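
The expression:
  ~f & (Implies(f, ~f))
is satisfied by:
  {f: False}


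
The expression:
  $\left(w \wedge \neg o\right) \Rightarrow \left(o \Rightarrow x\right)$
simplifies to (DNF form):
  $\text{True}$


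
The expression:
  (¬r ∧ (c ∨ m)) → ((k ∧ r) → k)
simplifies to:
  True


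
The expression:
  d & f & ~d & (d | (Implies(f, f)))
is never true.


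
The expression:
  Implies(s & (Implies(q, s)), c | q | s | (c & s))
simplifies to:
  True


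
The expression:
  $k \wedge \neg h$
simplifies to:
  $k \wedge \neg h$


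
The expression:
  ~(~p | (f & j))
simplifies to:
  p & (~f | ~j)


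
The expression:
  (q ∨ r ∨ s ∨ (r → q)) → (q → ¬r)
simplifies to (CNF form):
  ¬q ∨ ¬r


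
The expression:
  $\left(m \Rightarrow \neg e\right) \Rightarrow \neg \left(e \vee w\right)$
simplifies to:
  $\left(e \wedge m\right) \vee \left(\neg e \wedge \neg w\right)$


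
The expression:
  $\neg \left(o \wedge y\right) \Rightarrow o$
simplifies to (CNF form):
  $o$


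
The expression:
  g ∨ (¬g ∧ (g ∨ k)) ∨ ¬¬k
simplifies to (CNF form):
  g ∨ k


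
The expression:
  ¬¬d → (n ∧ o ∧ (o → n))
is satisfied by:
  {n: True, o: True, d: False}
  {n: True, o: False, d: False}
  {o: True, n: False, d: False}
  {n: False, o: False, d: False}
  {n: True, d: True, o: True}


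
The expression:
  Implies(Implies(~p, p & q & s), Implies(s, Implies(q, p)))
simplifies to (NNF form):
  True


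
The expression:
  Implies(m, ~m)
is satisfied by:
  {m: False}


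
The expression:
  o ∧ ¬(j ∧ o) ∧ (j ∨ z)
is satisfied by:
  {z: True, o: True, j: False}


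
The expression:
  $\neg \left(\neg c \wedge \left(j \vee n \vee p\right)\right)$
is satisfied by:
  {c: True, n: False, j: False, p: False}
  {c: True, p: True, n: False, j: False}
  {c: True, j: True, n: False, p: False}
  {c: True, p: True, j: True, n: False}
  {c: True, n: True, j: False, p: False}
  {c: True, p: True, n: True, j: False}
  {c: True, j: True, n: True, p: False}
  {c: True, p: True, j: True, n: True}
  {p: False, n: False, j: False, c: False}


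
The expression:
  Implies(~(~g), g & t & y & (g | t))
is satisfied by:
  {y: True, t: True, g: False}
  {y: True, t: False, g: False}
  {t: True, y: False, g: False}
  {y: False, t: False, g: False}
  {y: True, g: True, t: True}


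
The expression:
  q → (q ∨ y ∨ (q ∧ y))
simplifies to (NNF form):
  True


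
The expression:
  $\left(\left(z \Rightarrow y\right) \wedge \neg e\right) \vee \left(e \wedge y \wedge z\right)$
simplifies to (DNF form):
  $\left(y \wedge z\right) \vee \left(\neg e \wedge \neg z\right)$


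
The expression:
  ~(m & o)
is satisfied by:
  {m: False, o: False}
  {o: True, m: False}
  {m: True, o: False}


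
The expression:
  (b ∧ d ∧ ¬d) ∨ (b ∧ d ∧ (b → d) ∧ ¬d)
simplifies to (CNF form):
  False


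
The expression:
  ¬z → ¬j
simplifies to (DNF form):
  z ∨ ¬j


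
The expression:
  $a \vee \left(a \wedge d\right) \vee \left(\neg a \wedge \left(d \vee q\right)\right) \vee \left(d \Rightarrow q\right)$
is always true.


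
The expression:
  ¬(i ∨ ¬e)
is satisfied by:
  {e: True, i: False}


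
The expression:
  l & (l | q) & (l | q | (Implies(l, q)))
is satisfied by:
  {l: True}


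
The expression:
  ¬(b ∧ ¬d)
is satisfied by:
  {d: True, b: False}
  {b: False, d: False}
  {b: True, d: True}


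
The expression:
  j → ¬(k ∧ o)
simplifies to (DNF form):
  ¬j ∨ ¬k ∨ ¬o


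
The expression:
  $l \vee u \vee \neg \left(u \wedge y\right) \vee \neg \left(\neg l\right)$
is always true.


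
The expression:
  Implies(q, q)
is always true.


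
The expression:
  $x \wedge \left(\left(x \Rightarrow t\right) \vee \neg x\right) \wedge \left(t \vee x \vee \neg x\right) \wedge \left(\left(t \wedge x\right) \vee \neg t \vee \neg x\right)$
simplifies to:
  $t \wedge x$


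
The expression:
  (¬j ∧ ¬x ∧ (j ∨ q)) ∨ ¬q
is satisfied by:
  {x: False, q: False, j: False}
  {j: True, x: False, q: False}
  {x: True, j: False, q: False}
  {j: True, x: True, q: False}
  {q: True, j: False, x: False}


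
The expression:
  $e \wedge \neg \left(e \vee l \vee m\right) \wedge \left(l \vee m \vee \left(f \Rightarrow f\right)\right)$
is never true.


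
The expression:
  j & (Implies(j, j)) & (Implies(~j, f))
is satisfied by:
  {j: True}


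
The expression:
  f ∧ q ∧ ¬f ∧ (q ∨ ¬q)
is never true.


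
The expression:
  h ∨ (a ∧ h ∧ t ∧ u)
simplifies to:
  h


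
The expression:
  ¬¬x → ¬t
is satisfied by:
  {t: False, x: False}
  {x: True, t: False}
  {t: True, x: False}


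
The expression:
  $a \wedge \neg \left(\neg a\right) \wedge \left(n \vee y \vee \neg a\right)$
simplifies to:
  $a \wedge \left(n \vee y\right)$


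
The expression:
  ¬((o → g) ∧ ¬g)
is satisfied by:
  {o: True, g: True}
  {o: True, g: False}
  {g: True, o: False}


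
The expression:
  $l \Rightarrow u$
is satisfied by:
  {u: True, l: False}
  {l: False, u: False}
  {l: True, u: True}


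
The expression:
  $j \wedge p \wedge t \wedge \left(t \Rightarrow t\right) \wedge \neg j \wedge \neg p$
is never true.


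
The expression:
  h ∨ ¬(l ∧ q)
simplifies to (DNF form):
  h ∨ ¬l ∨ ¬q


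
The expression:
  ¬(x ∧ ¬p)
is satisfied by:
  {p: True, x: False}
  {x: False, p: False}
  {x: True, p: True}


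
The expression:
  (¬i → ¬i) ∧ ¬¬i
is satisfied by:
  {i: True}


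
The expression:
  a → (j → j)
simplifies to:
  True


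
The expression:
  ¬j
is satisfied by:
  {j: False}


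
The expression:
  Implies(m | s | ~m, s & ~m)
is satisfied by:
  {s: True, m: False}


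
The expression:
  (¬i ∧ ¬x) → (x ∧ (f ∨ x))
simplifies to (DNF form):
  i ∨ x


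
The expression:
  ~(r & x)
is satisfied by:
  {x: False, r: False}
  {r: True, x: False}
  {x: True, r: False}


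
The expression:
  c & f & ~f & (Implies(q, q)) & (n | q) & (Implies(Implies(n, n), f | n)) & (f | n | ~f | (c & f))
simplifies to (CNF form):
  False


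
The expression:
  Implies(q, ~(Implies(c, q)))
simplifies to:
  ~q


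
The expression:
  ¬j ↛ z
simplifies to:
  z ∨ ¬j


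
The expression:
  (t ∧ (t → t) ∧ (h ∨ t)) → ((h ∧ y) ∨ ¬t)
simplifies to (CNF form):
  (h ∨ ¬t) ∧ (y ∨ ¬t)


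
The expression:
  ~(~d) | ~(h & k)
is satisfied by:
  {d: True, h: False, k: False}
  {h: False, k: False, d: False}
  {d: True, k: True, h: False}
  {k: True, h: False, d: False}
  {d: True, h: True, k: False}
  {h: True, d: False, k: False}
  {d: True, k: True, h: True}


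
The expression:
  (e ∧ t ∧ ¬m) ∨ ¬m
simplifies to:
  ¬m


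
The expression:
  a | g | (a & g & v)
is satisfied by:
  {a: True, g: True}
  {a: True, g: False}
  {g: True, a: False}


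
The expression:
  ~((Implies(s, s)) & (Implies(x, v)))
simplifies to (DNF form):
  x & ~v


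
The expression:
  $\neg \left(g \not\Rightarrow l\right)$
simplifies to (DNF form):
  $l \vee \neg g$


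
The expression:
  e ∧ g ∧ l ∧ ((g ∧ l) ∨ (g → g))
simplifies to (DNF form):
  e ∧ g ∧ l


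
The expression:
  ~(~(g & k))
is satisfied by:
  {g: True, k: True}


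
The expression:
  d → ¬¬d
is always true.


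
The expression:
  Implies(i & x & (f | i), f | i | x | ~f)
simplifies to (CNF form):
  True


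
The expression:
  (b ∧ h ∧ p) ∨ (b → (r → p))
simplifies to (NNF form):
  p ∨ ¬b ∨ ¬r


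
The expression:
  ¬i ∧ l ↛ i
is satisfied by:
  {l: True, i: False}


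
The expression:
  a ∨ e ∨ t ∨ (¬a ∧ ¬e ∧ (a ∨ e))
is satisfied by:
  {a: True, t: True, e: True}
  {a: True, t: True, e: False}
  {a: True, e: True, t: False}
  {a: True, e: False, t: False}
  {t: True, e: True, a: False}
  {t: True, e: False, a: False}
  {e: True, t: False, a: False}


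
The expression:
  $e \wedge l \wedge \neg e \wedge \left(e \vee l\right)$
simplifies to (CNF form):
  $\text{False}$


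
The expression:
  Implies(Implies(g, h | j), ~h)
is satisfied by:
  {h: False}


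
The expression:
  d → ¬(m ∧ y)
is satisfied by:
  {m: False, d: False, y: False}
  {y: True, m: False, d: False}
  {d: True, m: False, y: False}
  {y: True, d: True, m: False}
  {m: True, y: False, d: False}
  {y: True, m: True, d: False}
  {d: True, m: True, y: False}


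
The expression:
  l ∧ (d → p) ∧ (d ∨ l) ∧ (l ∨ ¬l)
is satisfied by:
  {p: True, l: True, d: False}
  {l: True, d: False, p: False}
  {d: True, p: True, l: True}


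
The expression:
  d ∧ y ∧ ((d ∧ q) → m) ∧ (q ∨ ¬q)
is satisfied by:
  {m: True, d: True, y: True, q: False}
  {d: True, y: True, m: False, q: False}
  {m: True, q: True, d: True, y: True}


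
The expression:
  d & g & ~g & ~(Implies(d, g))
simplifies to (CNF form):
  False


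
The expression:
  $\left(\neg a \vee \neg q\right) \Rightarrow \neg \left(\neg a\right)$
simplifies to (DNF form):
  $a$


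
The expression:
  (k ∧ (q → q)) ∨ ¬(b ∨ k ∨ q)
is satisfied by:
  {k: True, b: False, q: False}
  {k: True, q: True, b: False}
  {k: True, b: True, q: False}
  {k: True, q: True, b: True}
  {q: False, b: False, k: False}


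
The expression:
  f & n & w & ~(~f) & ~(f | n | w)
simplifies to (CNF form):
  False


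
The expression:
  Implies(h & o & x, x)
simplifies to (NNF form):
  True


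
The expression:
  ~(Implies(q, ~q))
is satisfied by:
  {q: True}


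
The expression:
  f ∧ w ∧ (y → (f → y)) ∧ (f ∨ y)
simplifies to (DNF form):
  f ∧ w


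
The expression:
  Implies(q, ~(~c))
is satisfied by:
  {c: True, q: False}
  {q: False, c: False}
  {q: True, c: True}


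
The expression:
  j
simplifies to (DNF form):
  j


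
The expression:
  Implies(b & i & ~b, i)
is always true.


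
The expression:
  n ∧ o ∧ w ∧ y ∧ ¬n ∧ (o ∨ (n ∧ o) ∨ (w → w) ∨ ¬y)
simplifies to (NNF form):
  False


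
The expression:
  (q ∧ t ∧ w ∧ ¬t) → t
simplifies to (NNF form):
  True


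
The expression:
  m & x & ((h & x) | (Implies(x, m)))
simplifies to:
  m & x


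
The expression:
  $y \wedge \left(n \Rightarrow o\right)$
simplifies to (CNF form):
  $y \wedge \left(o \vee \neg n\right)$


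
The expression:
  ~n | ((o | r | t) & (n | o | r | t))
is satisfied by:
  {r: True, t: True, o: True, n: False}
  {r: True, t: True, o: False, n: False}
  {r: True, o: True, n: False, t: False}
  {r: True, o: False, n: False, t: False}
  {t: True, o: True, n: False, r: False}
  {t: True, o: False, n: False, r: False}
  {o: True, t: False, n: False, r: False}
  {o: False, t: False, n: False, r: False}
  {r: True, t: True, n: True, o: True}
  {r: True, t: True, n: True, o: False}
  {r: True, n: True, o: True, t: False}
  {r: True, n: True, o: False, t: False}
  {n: True, t: True, o: True, r: False}
  {n: True, t: True, o: False, r: False}
  {n: True, o: True, t: False, r: False}


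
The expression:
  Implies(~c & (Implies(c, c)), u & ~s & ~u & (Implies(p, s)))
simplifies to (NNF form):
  c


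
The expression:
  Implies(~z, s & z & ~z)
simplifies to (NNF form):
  z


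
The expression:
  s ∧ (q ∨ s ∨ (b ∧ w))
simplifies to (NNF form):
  s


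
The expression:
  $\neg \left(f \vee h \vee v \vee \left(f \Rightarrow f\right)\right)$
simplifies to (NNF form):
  $\text{False}$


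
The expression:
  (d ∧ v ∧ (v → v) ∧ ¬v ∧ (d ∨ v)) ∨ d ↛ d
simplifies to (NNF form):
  False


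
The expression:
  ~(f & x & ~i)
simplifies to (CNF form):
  i | ~f | ~x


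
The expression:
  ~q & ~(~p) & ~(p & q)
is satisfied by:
  {p: True, q: False}


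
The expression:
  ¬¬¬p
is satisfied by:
  {p: False}


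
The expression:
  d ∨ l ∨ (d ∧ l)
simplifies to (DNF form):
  d ∨ l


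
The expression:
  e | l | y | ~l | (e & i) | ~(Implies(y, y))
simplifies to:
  True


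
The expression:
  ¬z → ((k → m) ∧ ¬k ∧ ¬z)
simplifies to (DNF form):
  z ∨ ¬k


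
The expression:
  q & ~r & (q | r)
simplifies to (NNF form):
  q & ~r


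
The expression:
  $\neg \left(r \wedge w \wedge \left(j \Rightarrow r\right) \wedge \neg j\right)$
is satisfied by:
  {j: True, w: False, r: False}
  {w: False, r: False, j: False}
  {j: True, r: True, w: False}
  {r: True, w: False, j: False}
  {j: True, w: True, r: False}
  {w: True, j: False, r: False}
  {j: True, r: True, w: True}


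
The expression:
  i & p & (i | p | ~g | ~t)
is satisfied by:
  {i: True, p: True}


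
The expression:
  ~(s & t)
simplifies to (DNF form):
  ~s | ~t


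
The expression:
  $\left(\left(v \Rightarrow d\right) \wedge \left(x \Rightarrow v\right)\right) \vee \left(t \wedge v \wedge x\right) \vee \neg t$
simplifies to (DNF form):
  $\left(d \wedge \neg x\right) \vee \left(v \wedge x\right) \vee \left(\neg v \wedge \neg x\right) \vee \neg t$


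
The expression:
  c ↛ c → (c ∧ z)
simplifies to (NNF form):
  True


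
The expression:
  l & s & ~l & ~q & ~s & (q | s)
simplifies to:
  False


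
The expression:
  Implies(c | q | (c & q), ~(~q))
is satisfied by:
  {q: True, c: False}
  {c: False, q: False}
  {c: True, q: True}


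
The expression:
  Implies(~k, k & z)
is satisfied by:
  {k: True}


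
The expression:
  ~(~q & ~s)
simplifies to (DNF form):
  q | s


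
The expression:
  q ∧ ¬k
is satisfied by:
  {q: True, k: False}


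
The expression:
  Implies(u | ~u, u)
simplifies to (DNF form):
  u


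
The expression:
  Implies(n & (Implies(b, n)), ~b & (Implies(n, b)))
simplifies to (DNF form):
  ~n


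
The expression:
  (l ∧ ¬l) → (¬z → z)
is always true.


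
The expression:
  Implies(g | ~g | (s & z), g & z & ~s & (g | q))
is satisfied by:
  {z: True, g: True, s: False}


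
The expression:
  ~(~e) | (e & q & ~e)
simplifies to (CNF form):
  e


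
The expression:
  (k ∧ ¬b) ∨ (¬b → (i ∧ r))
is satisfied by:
  {r: True, b: True, k: True, i: True}
  {r: True, b: True, k: True, i: False}
  {b: True, k: True, i: True, r: False}
  {b: True, k: True, i: False, r: False}
  {r: True, b: True, i: True, k: False}
  {r: True, b: True, i: False, k: False}
  {b: True, i: True, k: False, r: False}
  {b: True, i: False, k: False, r: False}
  {r: True, k: True, i: True, b: False}
  {r: True, k: True, i: False, b: False}
  {k: True, i: True, b: False, r: False}
  {k: True, b: False, i: False, r: False}
  {r: True, i: True, b: False, k: False}


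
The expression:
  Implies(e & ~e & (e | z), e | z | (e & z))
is always true.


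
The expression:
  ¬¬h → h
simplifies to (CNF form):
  True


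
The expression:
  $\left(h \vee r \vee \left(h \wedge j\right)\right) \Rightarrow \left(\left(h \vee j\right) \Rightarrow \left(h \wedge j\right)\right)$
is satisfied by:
  {j: False, h: False, r: False}
  {r: True, j: False, h: False}
  {j: True, r: False, h: False}
  {h: True, j: True, r: False}
  {r: True, h: True, j: True}


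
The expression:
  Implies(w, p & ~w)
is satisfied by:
  {w: False}


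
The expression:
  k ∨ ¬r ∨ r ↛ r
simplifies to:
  k ∨ ¬r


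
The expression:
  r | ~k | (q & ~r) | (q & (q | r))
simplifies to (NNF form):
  q | r | ~k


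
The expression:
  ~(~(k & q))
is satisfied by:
  {q: True, k: True}


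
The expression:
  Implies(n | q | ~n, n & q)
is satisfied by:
  {q: True, n: True}


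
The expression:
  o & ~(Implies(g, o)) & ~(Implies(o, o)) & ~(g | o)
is never true.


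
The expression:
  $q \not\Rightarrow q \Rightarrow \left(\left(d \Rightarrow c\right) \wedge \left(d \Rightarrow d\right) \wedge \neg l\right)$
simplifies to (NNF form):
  $\text{True}$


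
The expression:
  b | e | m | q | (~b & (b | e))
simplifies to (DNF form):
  b | e | m | q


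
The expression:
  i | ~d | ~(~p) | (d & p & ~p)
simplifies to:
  i | p | ~d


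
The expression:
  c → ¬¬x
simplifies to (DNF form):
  x ∨ ¬c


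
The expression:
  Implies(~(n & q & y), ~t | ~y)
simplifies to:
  ~t | ~y | (n & q)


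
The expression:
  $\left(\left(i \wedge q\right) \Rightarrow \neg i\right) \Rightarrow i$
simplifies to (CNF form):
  $i$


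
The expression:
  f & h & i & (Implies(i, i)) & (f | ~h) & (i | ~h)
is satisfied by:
  {h: True, i: True, f: True}


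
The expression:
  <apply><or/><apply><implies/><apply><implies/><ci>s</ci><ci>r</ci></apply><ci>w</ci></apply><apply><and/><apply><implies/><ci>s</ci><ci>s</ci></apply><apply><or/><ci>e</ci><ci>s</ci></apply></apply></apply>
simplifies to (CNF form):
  <apply><or/><ci>e</ci><ci>s</ci><ci>w</ci></apply>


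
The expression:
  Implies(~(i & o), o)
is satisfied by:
  {o: True}


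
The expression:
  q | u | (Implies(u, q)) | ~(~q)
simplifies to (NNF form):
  True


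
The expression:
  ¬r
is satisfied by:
  {r: False}


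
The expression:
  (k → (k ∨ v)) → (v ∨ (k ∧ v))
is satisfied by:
  {v: True}


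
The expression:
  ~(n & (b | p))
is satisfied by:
  {b: False, n: False, p: False}
  {p: True, b: False, n: False}
  {b: True, p: False, n: False}
  {p: True, b: True, n: False}
  {n: True, p: False, b: False}


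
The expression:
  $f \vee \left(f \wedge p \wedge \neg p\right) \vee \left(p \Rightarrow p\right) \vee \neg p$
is always true.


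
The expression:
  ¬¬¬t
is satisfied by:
  {t: False}


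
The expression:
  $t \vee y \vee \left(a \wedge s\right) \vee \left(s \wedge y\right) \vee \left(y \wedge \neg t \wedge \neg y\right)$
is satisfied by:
  {y: True, t: True, s: True, a: True}
  {y: True, t: True, s: True, a: False}
  {y: True, t: True, a: True, s: False}
  {y: True, t: True, a: False, s: False}
  {y: True, s: True, a: True, t: False}
  {y: True, s: True, a: False, t: False}
  {y: True, s: False, a: True, t: False}
  {y: True, s: False, a: False, t: False}
  {t: True, s: True, a: True, y: False}
  {t: True, s: True, a: False, y: False}
  {t: True, a: True, s: False, y: False}
  {t: True, a: False, s: False, y: False}
  {s: True, a: True, t: False, y: False}


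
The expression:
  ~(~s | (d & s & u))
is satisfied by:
  {s: True, u: False, d: False}
  {s: True, d: True, u: False}
  {s: True, u: True, d: False}


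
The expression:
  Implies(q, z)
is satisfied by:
  {z: True, q: False}
  {q: False, z: False}
  {q: True, z: True}


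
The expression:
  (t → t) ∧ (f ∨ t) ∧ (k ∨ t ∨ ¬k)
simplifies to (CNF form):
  f ∨ t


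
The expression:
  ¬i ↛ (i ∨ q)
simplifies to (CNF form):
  ¬i ∧ ¬q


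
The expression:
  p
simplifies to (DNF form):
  p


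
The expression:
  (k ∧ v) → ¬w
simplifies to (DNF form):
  ¬k ∨ ¬v ∨ ¬w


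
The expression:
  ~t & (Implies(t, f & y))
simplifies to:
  ~t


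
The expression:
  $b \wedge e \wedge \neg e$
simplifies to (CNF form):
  $\text{False}$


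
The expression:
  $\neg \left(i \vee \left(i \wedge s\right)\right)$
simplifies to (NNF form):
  $\neg i$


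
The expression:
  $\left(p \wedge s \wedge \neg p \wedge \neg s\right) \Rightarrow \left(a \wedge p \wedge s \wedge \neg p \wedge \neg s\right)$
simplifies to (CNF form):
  $\text{True}$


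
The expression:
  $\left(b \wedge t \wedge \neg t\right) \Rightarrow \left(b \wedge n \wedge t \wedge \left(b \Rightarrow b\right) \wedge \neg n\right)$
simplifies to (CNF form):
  $\text{True}$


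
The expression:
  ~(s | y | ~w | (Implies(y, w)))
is never true.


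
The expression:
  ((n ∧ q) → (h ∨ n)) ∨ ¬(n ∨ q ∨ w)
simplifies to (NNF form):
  True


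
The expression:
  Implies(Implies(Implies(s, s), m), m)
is always true.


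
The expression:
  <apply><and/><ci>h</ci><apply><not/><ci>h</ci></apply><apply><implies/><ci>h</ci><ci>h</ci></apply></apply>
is never true.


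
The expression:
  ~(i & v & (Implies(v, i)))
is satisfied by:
  {v: False, i: False}
  {i: True, v: False}
  {v: True, i: False}


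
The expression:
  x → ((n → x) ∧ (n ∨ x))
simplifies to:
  True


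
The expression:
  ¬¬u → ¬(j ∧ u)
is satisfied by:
  {u: False, j: False}
  {j: True, u: False}
  {u: True, j: False}


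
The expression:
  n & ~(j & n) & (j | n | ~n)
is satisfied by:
  {n: True, j: False}


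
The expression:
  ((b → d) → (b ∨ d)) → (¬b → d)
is always true.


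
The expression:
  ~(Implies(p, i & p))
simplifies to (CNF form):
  p & ~i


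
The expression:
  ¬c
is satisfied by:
  {c: False}


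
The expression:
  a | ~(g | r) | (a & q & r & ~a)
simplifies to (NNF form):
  a | (~g & ~r)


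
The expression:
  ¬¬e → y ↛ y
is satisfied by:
  {e: False}


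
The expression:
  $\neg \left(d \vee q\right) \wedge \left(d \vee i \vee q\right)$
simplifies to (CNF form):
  $i \wedge \neg d \wedge \neg q$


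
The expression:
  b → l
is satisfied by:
  {l: True, b: False}
  {b: False, l: False}
  {b: True, l: True}


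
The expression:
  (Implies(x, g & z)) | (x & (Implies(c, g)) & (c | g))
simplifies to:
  g | ~x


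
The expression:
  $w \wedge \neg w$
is never true.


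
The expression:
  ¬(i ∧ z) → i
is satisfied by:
  {i: True}


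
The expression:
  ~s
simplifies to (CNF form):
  ~s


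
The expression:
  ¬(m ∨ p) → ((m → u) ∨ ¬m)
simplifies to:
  True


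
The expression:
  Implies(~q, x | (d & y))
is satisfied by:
  {x: True, d: True, q: True, y: True}
  {x: True, d: True, q: True, y: False}
  {x: True, q: True, y: True, d: False}
  {x: True, q: True, y: False, d: False}
  {x: True, d: True, y: True, q: False}
  {x: True, d: True, y: False, q: False}
  {x: True, y: True, q: False, d: False}
  {x: True, y: False, q: False, d: False}
  {d: True, q: True, y: True, x: False}
  {d: True, q: True, y: False, x: False}
  {q: True, y: True, x: False, d: False}
  {q: True, x: False, y: False, d: False}
  {d: True, y: True, x: False, q: False}


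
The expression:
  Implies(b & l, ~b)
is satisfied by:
  {l: False, b: False}
  {b: True, l: False}
  {l: True, b: False}


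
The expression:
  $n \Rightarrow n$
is always true.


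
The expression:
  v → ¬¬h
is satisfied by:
  {h: True, v: False}
  {v: False, h: False}
  {v: True, h: True}


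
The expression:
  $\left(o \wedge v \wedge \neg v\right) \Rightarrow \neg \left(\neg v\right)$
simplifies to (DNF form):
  $\text{True}$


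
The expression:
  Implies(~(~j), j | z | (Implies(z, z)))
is always true.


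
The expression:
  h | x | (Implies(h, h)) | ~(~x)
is always true.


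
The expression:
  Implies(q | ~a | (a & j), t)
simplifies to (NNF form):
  t | (a & ~j & ~q)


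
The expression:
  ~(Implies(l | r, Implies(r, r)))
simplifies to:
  False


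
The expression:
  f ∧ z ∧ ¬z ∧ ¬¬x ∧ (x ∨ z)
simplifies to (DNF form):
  False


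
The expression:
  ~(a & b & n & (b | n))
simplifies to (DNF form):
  ~a | ~b | ~n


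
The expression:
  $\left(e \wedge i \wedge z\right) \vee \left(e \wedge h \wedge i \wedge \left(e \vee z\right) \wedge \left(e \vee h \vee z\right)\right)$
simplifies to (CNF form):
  $e \wedge i \wedge \left(h \vee z\right)$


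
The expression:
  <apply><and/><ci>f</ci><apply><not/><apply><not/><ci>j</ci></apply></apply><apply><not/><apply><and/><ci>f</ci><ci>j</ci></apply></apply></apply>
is never true.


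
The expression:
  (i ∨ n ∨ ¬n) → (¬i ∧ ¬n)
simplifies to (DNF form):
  ¬i ∧ ¬n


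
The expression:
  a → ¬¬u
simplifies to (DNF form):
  u ∨ ¬a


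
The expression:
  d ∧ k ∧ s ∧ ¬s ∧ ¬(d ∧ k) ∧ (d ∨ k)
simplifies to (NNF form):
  False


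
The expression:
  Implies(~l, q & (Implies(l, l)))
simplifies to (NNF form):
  l | q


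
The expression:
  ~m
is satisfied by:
  {m: False}


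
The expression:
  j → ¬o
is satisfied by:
  {o: False, j: False}
  {j: True, o: False}
  {o: True, j: False}


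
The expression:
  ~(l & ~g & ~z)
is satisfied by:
  {z: True, g: True, l: False}
  {z: True, l: False, g: False}
  {g: True, l: False, z: False}
  {g: False, l: False, z: False}
  {z: True, g: True, l: True}
  {z: True, l: True, g: False}
  {g: True, l: True, z: False}


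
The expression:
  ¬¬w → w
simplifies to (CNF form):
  True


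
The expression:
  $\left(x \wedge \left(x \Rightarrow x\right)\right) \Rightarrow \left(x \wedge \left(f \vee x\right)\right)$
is always true.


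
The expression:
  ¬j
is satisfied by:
  {j: False}


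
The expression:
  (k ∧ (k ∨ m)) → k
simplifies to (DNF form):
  True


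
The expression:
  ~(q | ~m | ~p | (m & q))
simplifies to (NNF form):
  m & p & ~q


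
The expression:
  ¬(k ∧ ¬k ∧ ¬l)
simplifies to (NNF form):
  True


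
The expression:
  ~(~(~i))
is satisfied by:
  {i: False}


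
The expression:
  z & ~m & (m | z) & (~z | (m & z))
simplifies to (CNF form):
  False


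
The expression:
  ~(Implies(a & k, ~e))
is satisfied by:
  {a: True, e: True, k: True}


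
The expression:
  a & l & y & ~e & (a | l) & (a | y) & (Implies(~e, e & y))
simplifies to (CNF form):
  False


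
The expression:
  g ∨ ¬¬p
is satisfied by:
  {g: True, p: True}
  {g: True, p: False}
  {p: True, g: False}


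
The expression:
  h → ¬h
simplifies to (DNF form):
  ¬h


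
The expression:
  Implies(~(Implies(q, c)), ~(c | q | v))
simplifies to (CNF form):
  c | ~q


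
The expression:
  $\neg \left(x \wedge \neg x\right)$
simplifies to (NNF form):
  $\text{True}$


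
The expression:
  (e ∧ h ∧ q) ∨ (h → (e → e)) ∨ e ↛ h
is always true.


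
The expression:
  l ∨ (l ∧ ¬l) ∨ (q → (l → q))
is always true.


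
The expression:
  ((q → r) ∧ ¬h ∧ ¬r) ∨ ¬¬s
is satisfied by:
  {s: True, h: False, r: False, q: False}
  {q: True, s: True, h: False, r: False}
  {s: True, r: True, h: False, q: False}
  {q: True, s: True, r: True, h: False}
  {s: True, h: True, r: False, q: False}
  {s: True, q: True, h: True, r: False}
  {s: True, r: True, h: True, q: False}
  {q: True, s: True, r: True, h: True}
  {q: False, h: False, r: False, s: False}


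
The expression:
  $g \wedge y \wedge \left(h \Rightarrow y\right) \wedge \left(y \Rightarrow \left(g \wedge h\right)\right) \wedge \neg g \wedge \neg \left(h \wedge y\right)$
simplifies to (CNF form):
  $\text{False}$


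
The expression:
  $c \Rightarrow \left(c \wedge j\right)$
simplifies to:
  $j \vee \neg c$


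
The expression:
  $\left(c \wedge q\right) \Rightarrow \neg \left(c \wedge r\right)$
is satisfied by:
  {c: False, q: False, r: False}
  {r: True, c: False, q: False}
  {q: True, c: False, r: False}
  {r: True, q: True, c: False}
  {c: True, r: False, q: False}
  {r: True, c: True, q: False}
  {q: True, c: True, r: False}


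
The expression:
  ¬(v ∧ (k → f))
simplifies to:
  (k ∧ ¬f) ∨ ¬v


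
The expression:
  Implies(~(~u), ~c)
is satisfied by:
  {u: False, c: False}
  {c: True, u: False}
  {u: True, c: False}


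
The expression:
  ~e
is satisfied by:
  {e: False}


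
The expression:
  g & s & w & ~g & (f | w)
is never true.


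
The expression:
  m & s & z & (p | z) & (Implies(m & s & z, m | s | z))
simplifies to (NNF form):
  m & s & z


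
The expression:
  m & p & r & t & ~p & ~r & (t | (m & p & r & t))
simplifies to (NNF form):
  False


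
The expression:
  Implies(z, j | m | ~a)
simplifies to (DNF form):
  j | m | ~a | ~z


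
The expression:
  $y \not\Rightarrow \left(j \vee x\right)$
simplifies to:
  $y \wedge \neg j \wedge \neg x$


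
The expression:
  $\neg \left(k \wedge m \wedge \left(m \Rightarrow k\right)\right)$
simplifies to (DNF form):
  $\neg k \vee \neg m$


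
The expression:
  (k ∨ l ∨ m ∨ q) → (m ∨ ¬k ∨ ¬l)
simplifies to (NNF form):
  m ∨ ¬k ∨ ¬l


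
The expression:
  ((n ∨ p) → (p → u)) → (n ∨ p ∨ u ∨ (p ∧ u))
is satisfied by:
  {n: True, u: True, p: True}
  {n: True, u: True, p: False}
  {n: True, p: True, u: False}
  {n: True, p: False, u: False}
  {u: True, p: True, n: False}
  {u: True, p: False, n: False}
  {p: True, u: False, n: False}


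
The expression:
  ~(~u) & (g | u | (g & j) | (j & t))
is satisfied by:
  {u: True}


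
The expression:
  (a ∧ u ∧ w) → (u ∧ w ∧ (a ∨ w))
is always true.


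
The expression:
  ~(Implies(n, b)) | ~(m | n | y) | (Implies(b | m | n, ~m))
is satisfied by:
  {n: True, m: False, b: False}
  {n: False, m: False, b: False}
  {b: True, n: True, m: False}
  {b: True, n: False, m: False}
  {m: True, n: True, b: False}


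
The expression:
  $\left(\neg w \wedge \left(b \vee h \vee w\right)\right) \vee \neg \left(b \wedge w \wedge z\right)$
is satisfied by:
  {w: False, z: False, b: False}
  {b: True, w: False, z: False}
  {z: True, w: False, b: False}
  {b: True, z: True, w: False}
  {w: True, b: False, z: False}
  {b: True, w: True, z: False}
  {z: True, w: True, b: False}


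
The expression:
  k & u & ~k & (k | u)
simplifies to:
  False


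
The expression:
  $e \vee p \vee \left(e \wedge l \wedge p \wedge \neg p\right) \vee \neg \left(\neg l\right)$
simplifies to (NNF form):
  $e \vee l \vee p$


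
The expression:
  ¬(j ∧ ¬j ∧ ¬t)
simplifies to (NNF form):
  True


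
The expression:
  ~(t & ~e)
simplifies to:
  e | ~t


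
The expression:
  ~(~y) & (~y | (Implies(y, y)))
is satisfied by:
  {y: True}


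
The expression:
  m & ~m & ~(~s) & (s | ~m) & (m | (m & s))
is never true.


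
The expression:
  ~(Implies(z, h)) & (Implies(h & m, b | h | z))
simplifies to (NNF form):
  z & ~h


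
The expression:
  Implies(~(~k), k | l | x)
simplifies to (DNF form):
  True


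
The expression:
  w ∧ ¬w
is never true.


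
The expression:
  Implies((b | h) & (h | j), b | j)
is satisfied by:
  {b: True, j: True, h: False}
  {b: True, j: False, h: False}
  {j: True, b: False, h: False}
  {b: False, j: False, h: False}
  {h: True, b: True, j: True}
  {h: True, b: True, j: False}
  {h: True, j: True, b: False}


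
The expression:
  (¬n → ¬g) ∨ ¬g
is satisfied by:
  {n: True, g: False}
  {g: False, n: False}
  {g: True, n: True}


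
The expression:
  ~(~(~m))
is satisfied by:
  {m: False}


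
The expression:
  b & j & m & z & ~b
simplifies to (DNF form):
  False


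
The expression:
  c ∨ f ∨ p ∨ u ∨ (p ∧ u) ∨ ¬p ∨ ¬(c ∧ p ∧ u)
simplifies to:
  True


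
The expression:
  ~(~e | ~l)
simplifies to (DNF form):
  e & l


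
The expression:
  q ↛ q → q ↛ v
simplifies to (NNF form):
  True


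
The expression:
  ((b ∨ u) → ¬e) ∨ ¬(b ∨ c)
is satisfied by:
  {c: False, u: False, e: False, b: False}
  {u: True, b: False, c: False, e: False}
  {c: True, b: False, u: False, e: False}
  {u: True, c: True, b: False, e: False}
  {b: True, c: False, u: False, e: False}
  {b: True, u: True, c: False, e: False}
  {b: True, c: True, u: False, e: False}
  {b: True, u: True, c: True, e: False}
  {e: True, b: False, c: False, u: False}
  {e: True, u: True, b: False, c: False}
  {e: True, c: True, b: False, u: False}


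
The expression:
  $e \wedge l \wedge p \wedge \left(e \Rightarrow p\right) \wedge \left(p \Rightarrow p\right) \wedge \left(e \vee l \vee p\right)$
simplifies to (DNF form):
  $e \wedge l \wedge p$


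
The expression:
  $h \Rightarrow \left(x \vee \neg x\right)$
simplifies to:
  $\text{True}$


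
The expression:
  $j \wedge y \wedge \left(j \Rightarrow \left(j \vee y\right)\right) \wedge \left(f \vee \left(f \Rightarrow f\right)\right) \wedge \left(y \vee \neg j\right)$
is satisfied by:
  {j: True, y: True}


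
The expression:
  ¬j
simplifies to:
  ¬j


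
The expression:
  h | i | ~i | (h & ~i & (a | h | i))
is always true.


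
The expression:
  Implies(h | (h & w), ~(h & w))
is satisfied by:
  {w: False, h: False}
  {h: True, w: False}
  {w: True, h: False}


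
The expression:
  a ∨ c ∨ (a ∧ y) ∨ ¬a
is always true.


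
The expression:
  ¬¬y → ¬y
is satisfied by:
  {y: False}


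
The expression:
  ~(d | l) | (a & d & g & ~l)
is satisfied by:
  {a: True, g: True, l: False, d: False}
  {a: True, g: False, l: False, d: False}
  {g: True, a: False, l: False, d: False}
  {a: False, g: False, l: False, d: False}
  {a: True, d: True, g: True, l: False}


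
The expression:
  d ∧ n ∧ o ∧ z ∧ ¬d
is never true.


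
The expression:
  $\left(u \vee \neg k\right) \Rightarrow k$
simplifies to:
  $k$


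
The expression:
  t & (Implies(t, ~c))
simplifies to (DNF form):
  t & ~c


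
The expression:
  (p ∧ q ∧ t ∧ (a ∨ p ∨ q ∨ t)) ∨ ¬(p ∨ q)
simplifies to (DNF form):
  (q ∧ ¬q) ∨ (¬p ∧ ¬q) ∨ (p ∧ q ∧ t) ∨ (p ∧ q ∧ ¬q) ∨ (p ∧ t ∧ ¬p) ∨ (p ∧ ¬p ∧ ¬q) ∨ (q ∧ t ∧ ¬q) ∨ (t ∧ ¬p ∧ ¬q)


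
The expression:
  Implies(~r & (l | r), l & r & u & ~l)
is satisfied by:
  {r: True, l: False}
  {l: False, r: False}
  {l: True, r: True}


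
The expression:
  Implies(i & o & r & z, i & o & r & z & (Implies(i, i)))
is always true.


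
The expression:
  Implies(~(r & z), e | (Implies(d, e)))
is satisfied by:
  {z: True, e: True, r: True, d: False}
  {z: True, e: True, r: False, d: False}
  {e: True, r: True, z: False, d: False}
  {e: True, z: False, r: False, d: False}
  {z: True, r: True, e: False, d: False}
  {z: True, r: False, e: False, d: False}
  {r: True, z: False, e: False, d: False}
  {r: False, z: False, e: False, d: False}
  {d: True, z: True, e: True, r: True}
  {d: True, z: True, e: True, r: False}
  {d: True, e: True, r: True, z: False}
  {d: True, e: True, r: False, z: False}
  {d: True, z: True, r: True, e: False}


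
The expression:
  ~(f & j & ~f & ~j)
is always true.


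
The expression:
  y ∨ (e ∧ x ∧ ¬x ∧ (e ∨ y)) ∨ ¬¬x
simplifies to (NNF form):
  x ∨ y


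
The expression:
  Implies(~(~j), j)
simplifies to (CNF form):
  True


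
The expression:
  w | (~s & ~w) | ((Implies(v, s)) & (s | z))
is always true.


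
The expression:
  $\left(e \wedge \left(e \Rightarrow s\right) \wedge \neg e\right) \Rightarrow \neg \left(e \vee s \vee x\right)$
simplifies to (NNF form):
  $\text{True}$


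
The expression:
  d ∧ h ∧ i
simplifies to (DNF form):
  d ∧ h ∧ i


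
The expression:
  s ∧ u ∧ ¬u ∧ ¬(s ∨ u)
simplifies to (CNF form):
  False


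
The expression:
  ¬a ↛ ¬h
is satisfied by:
  {h: True, a: False}


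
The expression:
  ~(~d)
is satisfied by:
  {d: True}


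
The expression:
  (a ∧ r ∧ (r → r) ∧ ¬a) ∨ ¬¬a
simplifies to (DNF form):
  a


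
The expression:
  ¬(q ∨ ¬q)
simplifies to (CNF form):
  False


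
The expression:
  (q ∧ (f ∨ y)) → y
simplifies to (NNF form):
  y ∨ ¬f ∨ ¬q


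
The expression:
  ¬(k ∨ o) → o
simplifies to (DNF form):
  k ∨ o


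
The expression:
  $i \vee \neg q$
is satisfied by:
  {i: True, q: False}
  {q: False, i: False}
  {q: True, i: True}


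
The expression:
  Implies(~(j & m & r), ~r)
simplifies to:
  ~r | (j & m)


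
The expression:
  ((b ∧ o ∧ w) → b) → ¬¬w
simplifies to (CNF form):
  w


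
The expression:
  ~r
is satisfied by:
  {r: False}


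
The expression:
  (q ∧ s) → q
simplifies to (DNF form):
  True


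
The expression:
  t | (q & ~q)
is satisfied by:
  {t: True}


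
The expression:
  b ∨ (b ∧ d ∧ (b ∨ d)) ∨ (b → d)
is always true.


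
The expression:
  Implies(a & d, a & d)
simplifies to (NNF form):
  True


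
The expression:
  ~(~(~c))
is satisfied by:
  {c: False}


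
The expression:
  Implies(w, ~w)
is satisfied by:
  {w: False}


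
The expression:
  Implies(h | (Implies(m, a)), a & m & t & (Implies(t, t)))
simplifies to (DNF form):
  (a & m & t) | (a & m & ~a) | (m & t & ~h) | (m & ~a & ~h)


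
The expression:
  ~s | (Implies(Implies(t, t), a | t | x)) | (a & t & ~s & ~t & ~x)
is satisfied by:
  {a: True, x: True, t: True, s: False}
  {a: True, x: True, s: False, t: False}
  {a: True, t: True, s: False, x: False}
  {a: True, s: False, t: False, x: False}
  {x: True, t: True, s: False, a: False}
  {x: True, s: False, t: False, a: False}
  {t: True, x: False, s: False, a: False}
  {x: False, s: False, t: False, a: False}
  {x: True, a: True, s: True, t: True}
  {x: True, a: True, s: True, t: False}
  {a: True, s: True, t: True, x: False}
  {a: True, s: True, x: False, t: False}
  {t: True, s: True, x: True, a: False}
  {s: True, x: True, a: False, t: False}
  {s: True, t: True, a: False, x: False}


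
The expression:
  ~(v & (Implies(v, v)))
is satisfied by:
  {v: False}


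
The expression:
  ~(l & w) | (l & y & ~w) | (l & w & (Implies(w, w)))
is always true.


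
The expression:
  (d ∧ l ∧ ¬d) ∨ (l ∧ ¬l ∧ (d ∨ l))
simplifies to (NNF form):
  False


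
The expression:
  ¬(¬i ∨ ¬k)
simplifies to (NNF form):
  i ∧ k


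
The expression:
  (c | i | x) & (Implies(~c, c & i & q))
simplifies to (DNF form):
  c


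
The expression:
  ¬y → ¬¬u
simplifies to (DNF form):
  u ∨ y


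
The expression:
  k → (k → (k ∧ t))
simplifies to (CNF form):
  t ∨ ¬k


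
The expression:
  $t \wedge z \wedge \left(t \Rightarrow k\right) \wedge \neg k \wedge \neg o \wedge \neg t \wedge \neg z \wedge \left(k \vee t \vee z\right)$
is never true.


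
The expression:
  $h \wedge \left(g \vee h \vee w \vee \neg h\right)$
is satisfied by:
  {h: True}


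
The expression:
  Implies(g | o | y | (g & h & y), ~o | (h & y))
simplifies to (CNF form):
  (h | ~o) & (y | ~o)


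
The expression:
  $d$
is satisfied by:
  {d: True}


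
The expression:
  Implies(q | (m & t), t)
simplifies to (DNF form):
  t | ~q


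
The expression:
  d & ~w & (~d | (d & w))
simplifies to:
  False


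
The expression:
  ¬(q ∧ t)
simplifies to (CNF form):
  ¬q ∨ ¬t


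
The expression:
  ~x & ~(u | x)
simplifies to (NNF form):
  ~u & ~x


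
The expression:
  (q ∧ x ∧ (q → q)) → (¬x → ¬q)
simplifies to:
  True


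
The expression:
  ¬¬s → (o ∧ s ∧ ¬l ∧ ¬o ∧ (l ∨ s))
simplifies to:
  ¬s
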